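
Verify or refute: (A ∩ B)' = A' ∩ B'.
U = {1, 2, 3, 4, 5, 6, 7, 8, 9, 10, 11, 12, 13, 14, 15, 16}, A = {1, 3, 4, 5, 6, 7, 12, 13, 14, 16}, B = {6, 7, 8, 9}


LHS: A ∩ B = {6, 7}
(A ∩ B)' = U \ (A ∩ B) = {1, 2, 3, 4, 5, 8, 9, 10, 11, 12, 13, 14, 15, 16}
A' = {2, 8, 9, 10, 11, 15}, B' = {1, 2, 3, 4, 5, 10, 11, 12, 13, 14, 15, 16}
Claimed RHS: A' ∩ B' = {2, 10, 11, 15}
Identity is INVALID: LHS = {1, 2, 3, 4, 5, 8, 9, 10, 11, 12, 13, 14, 15, 16} but the RHS claimed here equals {2, 10, 11, 15}. The correct form is (A ∩ B)' = A' ∪ B'.

Identity is invalid: (A ∩ B)' = {1, 2, 3, 4, 5, 8, 9, 10, 11, 12, 13, 14, 15, 16} but A' ∩ B' = {2, 10, 11, 15}. The correct De Morgan law is (A ∩ B)' = A' ∪ B'.


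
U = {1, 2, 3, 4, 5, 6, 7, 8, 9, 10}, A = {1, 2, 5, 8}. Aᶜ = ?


Aᶜ = U \ A = elements in U but not in A
U = {1, 2, 3, 4, 5, 6, 7, 8, 9, 10}
A = {1, 2, 5, 8}
Aᶜ = {3, 4, 6, 7, 9, 10}

Aᶜ = {3, 4, 6, 7, 9, 10}


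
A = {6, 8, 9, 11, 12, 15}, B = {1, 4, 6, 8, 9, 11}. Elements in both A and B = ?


A = {6, 8, 9, 11, 12, 15}
B = {1, 4, 6, 8, 9, 11}
Region: in both A and B
Elements: {6, 8, 9, 11}

Elements in both A and B: {6, 8, 9, 11}


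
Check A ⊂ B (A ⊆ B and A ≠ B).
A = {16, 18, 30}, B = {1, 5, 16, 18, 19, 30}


A ⊂ B requires: A ⊆ B AND A ≠ B.
A ⊆ B? Yes
A = B? No
A ⊂ B: Yes (A is a proper subset of B)

Yes, A ⊂ B


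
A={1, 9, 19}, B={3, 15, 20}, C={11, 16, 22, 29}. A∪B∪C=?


A ∪ B = {1, 3, 9, 15, 19, 20}
(A ∪ B) ∪ C = {1, 3, 9, 11, 15, 16, 19, 20, 22, 29}

A ∪ B ∪ C = {1, 3, 9, 11, 15, 16, 19, 20, 22, 29}


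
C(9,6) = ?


C(n,k) = n! / (k!(n-k)!)
C(9,6) = 9! / (6!3!)
= 84

C(9,6) = 84


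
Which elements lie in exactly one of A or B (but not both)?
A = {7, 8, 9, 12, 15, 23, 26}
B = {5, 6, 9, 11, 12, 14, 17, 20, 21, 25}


A △ B = (A \ B) ∪ (B \ A) = elements in exactly one of A or B
A \ B = {7, 8, 15, 23, 26}
B \ A = {5, 6, 11, 14, 17, 20, 21, 25}
A △ B = {5, 6, 7, 8, 11, 14, 15, 17, 20, 21, 23, 25, 26}

A △ B = {5, 6, 7, 8, 11, 14, 15, 17, 20, 21, 23, 25, 26}


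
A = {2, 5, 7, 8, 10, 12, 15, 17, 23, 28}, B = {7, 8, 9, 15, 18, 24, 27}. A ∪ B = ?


A ∪ B = all elements in A or B (or both)
A = {2, 5, 7, 8, 10, 12, 15, 17, 23, 28}
B = {7, 8, 9, 15, 18, 24, 27}
A ∪ B = {2, 5, 7, 8, 9, 10, 12, 15, 17, 18, 23, 24, 27, 28}

A ∪ B = {2, 5, 7, 8, 9, 10, 12, 15, 17, 18, 23, 24, 27, 28}


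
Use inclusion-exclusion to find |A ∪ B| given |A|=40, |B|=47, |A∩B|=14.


|A ∪ B| = |A| + |B| - |A ∩ B|
= 40 + 47 - 14
= 73

|A ∪ B| = 73


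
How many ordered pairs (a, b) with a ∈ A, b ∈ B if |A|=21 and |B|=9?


|A × B| = |A| × |B|
= 21 × 9
= 189

|A × B| = 189


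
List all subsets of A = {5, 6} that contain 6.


A subset of A contains 6 iff the remaining 1 elements form any subset of A \ {6}.
Count: 2^(n-1) = 2^1 = 2
Subsets containing 6: {6}, {5, 6}

Subsets containing 6 (2 total): {6}, {5, 6}


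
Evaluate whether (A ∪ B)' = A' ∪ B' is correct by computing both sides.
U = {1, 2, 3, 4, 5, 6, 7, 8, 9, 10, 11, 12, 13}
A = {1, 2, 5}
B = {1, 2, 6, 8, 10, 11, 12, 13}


LHS: A ∪ B = {1, 2, 5, 6, 8, 10, 11, 12, 13}
(A ∪ B)' = U \ (A ∪ B) = {3, 4, 7, 9}
A' = {3, 4, 6, 7, 8, 9, 10, 11, 12, 13}, B' = {3, 4, 5, 7, 9}
Claimed RHS: A' ∪ B' = {3, 4, 5, 6, 7, 8, 9, 10, 11, 12, 13}
Identity is INVALID: LHS = {3, 4, 7, 9} but the RHS claimed here equals {3, 4, 5, 6, 7, 8, 9, 10, 11, 12, 13}. The correct form is (A ∪ B)' = A' ∩ B'.

Identity is invalid: (A ∪ B)' = {3, 4, 7, 9} but A' ∪ B' = {3, 4, 5, 6, 7, 8, 9, 10, 11, 12, 13}. The correct De Morgan law is (A ∪ B)' = A' ∩ B'.


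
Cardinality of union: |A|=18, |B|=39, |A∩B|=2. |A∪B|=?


|A ∪ B| = |A| + |B| - |A ∩ B|
= 18 + 39 - 2
= 55

|A ∪ B| = 55


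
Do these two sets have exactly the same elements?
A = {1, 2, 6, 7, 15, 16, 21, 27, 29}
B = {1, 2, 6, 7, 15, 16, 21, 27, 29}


Two sets are equal iff they have exactly the same elements.
A = {1, 2, 6, 7, 15, 16, 21, 27, 29}
B = {1, 2, 6, 7, 15, 16, 21, 27, 29}
Same elements → A = B

Yes, A = B


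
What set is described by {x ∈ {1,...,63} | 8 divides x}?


Checking each candidate:
Condition: multiples of 8 in {1,...,63}
Result = {8, 16, 24, 32, 40, 48, 56}

{8, 16, 24, 32, 40, 48, 56}


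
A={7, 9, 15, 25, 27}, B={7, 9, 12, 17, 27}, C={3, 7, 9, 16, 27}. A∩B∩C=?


A ∩ B = {7, 9, 27}
(A ∩ B) ∩ C = {7, 9, 27}

A ∩ B ∩ C = {7, 9, 27}


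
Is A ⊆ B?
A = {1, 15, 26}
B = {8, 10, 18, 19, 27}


A ⊆ B means every element of A is in B.
Elements in A not in B: {1, 15, 26}
So A ⊄ B.

No, A ⊄ B


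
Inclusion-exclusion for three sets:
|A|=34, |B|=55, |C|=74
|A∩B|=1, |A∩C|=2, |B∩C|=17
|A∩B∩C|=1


|A∪B∪C| = |A|+|B|+|C| - |A∩B|-|A∩C|-|B∩C| + |A∩B∩C|
= 34+55+74 - 1-2-17 + 1
= 163 - 20 + 1
= 144

|A ∪ B ∪ C| = 144


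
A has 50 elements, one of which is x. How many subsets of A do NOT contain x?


Subsets of A avoiding x are subsets of A \ {x}, which has 49 elements.
Count = 2^(n-1) = 2^49
= 562949953421312

Number of subsets avoiding x = 562949953421312


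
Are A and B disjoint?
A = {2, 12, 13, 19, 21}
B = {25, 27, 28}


Disjoint means A ∩ B = ∅.
A ∩ B = ∅
A ∩ B = ∅, so A and B are disjoint.

Yes, A and B are disjoint


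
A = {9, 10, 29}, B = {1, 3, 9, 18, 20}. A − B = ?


A \ B = elements in A but not in B
A = {9, 10, 29}
B = {1, 3, 9, 18, 20}
Remove from A any elements in B
A \ B = {10, 29}

A \ B = {10, 29}


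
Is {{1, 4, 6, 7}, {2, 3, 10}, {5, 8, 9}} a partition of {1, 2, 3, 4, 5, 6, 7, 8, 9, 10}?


A partition requires: (1) non-empty parts, (2) pairwise disjoint, (3) union = U
Parts: {1, 4, 6, 7}, {2, 3, 10}, {5, 8, 9}
Union of parts: {1, 2, 3, 4, 5, 6, 7, 8, 9, 10}
U = {1, 2, 3, 4, 5, 6, 7, 8, 9, 10}
All non-empty? True
Pairwise disjoint? True
Covers U? True

Yes, valid partition


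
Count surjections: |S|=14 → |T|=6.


n = |S| = 14, k = |T| = 6. Surjections via inclusion-exclusion:
S(n,k) = Σ(-1)^i × C(k,i) × (k-i)^n, i=0 to k
i=0: (-1)^0×C(6,0)×6^14 = 78364164096
i=1: (-1)^1×C(6,1)×5^14 = -36621093750
i=2: (-1)^2×C(6,2)×4^14 = 4026531840
i=3: (-1)^3×C(6,3)×3^14 = -95659380
i=4: (-1)^4×C(6,4)×2^14 = 245760
i=5: (-1)^5×C(6,5)×1^14 = -6
i=6: (-1)^6×C(6,6)×0^14 = 0
Total = 45674188560

Number of surjections = 45674188560


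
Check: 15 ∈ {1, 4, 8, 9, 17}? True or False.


A = {1, 4, 8, 9, 17}
Checking if 15 is in A
15 is not in A → False

15 ∉ A


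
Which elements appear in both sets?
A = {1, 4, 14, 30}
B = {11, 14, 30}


A ∩ B = elements in both A and B
A = {1, 4, 14, 30}
B = {11, 14, 30}
A ∩ B = {14, 30}

A ∩ B = {14, 30}


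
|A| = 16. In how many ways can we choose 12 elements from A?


C(n,k) = n! / (k!(n-k)!)
C(16,12) = 16! / (12!4!)
= 1820

C(16,12) = 1820


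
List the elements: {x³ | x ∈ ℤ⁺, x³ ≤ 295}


Checking each candidate:
Condition: positive perfect cubes ≤ 295
Result = {1, 8, 27, 64, 125, 216}

{1, 8, 27, 64, 125, 216}


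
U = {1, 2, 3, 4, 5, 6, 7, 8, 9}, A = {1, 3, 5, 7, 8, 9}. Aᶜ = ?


Aᶜ = U \ A = elements in U but not in A
U = {1, 2, 3, 4, 5, 6, 7, 8, 9}
A = {1, 3, 5, 7, 8, 9}
Aᶜ = {2, 4, 6}

Aᶜ = {2, 4, 6}


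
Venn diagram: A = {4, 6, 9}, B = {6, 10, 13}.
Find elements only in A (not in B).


A = {4, 6, 9}
B = {6, 10, 13}
Region: only in A (not in B)
Elements: {4, 9}

Elements only in A (not in B): {4, 9}


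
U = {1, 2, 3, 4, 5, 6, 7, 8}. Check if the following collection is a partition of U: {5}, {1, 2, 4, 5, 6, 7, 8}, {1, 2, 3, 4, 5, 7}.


A partition requires: (1) non-empty parts, (2) pairwise disjoint, (3) union = U
Parts: {5}, {1, 2, 4, 5, 6, 7, 8}, {1, 2, 3, 4, 5, 7}
Union of parts: {1, 2, 3, 4, 5, 6, 7, 8}
U = {1, 2, 3, 4, 5, 6, 7, 8}
All non-empty? True
Pairwise disjoint? False
Covers U? True

No, not a valid partition


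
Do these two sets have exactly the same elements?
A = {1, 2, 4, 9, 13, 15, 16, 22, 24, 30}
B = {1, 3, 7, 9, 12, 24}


Two sets are equal iff they have exactly the same elements.
A = {1, 2, 4, 9, 13, 15, 16, 22, 24, 30}
B = {1, 3, 7, 9, 12, 24}
Differences: {2, 3, 4, 7, 12, 13, 15, 16, 22, 30}
A ≠ B

No, A ≠ B


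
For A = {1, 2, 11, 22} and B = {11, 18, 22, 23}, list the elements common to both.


A ∩ B = elements in both A and B
A = {1, 2, 11, 22}
B = {11, 18, 22, 23}
A ∩ B = {11, 22}

A ∩ B = {11, 22}


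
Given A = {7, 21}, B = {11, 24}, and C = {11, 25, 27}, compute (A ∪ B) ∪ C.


A ∪ B = {7, 11, 21, 24}
(A ∪ B) ∪ C = {7, 11, 21, 24, 25, 27}

A ∪ B ∪ C = {7, 11, 21, 24, 25, 27}


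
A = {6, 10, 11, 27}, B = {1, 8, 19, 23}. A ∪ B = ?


A ∪ B = all elements in A or B (or both)
A = {6, 10, 11, 27}
B = {1, 8, 19, 23}
A ∪ B = {1, 6, 8, 10, 11, 19, 23, 27}

A ∪ B = {1, 6, 8, 10, 11, 19, 23, 27}


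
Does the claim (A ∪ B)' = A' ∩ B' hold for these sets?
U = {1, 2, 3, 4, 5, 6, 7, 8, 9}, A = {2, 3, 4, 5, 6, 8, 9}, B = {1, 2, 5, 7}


LHS: A ∪ B = {1, 2, 3, 4, 5, 6, 7, 8, 9}
(A ∪ B)' = U \ (A ∪ B) = ∅
A' = {1, 7}, B' = {3, 4, 6, 8, 9}
Claimed RHS: A' ∩ B' = ∅
Identity is VALID: LHS = RHS = ∅ ✓

Identity is valid. (A ∪ B)' = A' ∩ B' = ∅


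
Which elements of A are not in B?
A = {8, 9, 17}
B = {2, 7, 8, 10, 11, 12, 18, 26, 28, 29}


A \ B = elements in A but not in B
A = {8, 9, 17}
B = {2, 7, 8, 10, 11, 12, 18, 26, 28, 29}
Remove from A any elements in B
A \ B = {9, 17}

A \ B = {9, 17}


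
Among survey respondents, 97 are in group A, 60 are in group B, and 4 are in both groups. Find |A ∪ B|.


|A ∪ B| = |A| + |B| - |A ∩ B|
= 97 + 60 - 4
= 153

|A ∪ B| = 153


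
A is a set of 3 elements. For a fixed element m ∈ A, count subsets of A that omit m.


Subsets of A avoiding m are subsets of A \ {m}, which has 2 elements.
Count = 2^(n-1) = 2^2
= 4

Number of subsets avoiding m = 4


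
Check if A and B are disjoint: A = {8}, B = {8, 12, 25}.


Disjoint means A ∩ B = ∅.
A ∩ B = {8}
A ∩ B ≠ ∅, so A and B are NOT disjoint.

No, A and B are not disjoint (A ∩ B = {8})


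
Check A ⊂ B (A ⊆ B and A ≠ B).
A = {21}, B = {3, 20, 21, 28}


A ⊂ B requires: A ⊆ B AND A ≠ B.
A ⊆ B? Yes
A = B? No
A ⊂ B: Yes (A is a proper subset of B)

Yes, A ⊂ B


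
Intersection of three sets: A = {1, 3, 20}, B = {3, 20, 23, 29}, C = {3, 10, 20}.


A ∩ B = {3, 20}
(A ∩ B) ∩ C = {3, 20}

A ∩ B ∩ C = {3, 20}


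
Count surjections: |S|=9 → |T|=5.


n = |S| = 9, k = |T| = 5. Surjections via inclusion-exclusion:
S(n,k) = Σ(-1)^i × C(k,i) × (k-i)^n, i=0 to k
i=0: (-1)^0×C(5,0)×5^9 = 1953125
i=1: (-1)^1×C(5,1)×4^9 = -1310720
i=2: (-1)^2×C(5,2)×3^9 = 196830
i=3: (-1)^3×C(5,3)×2^9 = -5120
i=4: (-1)^4×C(5,4)×1^9 = 5
i=5: (-1)^5×C(5,5)×0^9 = 0
Total = 834120

Number of surjections = 834120


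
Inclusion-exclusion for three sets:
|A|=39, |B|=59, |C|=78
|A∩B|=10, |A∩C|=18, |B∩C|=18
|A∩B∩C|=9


|A∪B∪C| = |A|+|B|+|C| - |A∩B|-|A∩C|-|B∩C| + |A∩B∩C|
= 39+59+78 - 10-18-18 + 9
= 176 - 46 + 9
= 139

|A ∪ B ∪ C| = 139


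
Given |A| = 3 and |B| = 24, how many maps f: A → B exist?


Each of |A| = 3 inputs maps to any of |B| = 24 outputs.
# functions = |B|^|A| = 24^3
= 13824

Number of functions = 13824


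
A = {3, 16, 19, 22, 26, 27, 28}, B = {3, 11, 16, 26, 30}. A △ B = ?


A △ B = (A \ B) ∪ (B \ A) = elements in exactly one of A or B
A \ B = {19, 22, 27, 28}
B \ A = {11, 30}
A △ B = {11, 19, 22, 27, 28, 30}

A △ B = {11, 19, 22, 27, 28, 30}


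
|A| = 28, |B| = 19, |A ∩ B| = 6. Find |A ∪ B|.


|A ∪ B| = |A| + |B| - |A ∩ B|
= 28 + 19 - 6
= 41

|A ∪ B| = 41


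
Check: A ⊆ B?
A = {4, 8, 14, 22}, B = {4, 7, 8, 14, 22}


A ⊆ B means every element of A is in B.
All elements of A are in B.
So A ⊆ B.

Yes, A ⊆ B


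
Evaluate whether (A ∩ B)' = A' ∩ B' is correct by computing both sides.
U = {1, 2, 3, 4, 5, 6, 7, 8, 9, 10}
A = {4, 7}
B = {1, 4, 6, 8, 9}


LHS: A ∩ B = {4}
(A ∩ B)' = U \ (A ∩ B) = {1, 2, 3, 5, 6, 7, 8, 9, 10}
A' = {1, 2, 3, 5, 6, 8, 9, 10}, B' = {2, 3, 5, 7, 10}
Claimed RHS: A' ∩ B' = {2, 3, 5, 10}
Identity is INVALID: LHS = {1, 2, 3, 5, 6, 7, 8, 9, 10} but the RHS claimed here equals {2, 3, 5, 10}. The correct form is (A ∩ B)' = A' ∪ B'.

Identity is invalid: (A ∩ B)' = {1, 2, 3, 5, 6, 7, 8, 9, 10} but A' ∩ B' = {2, 3, 5, 10}. The correct De Morgan law is (A ∩ B)' = A' ∪ B'.


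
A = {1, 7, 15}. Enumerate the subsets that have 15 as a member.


A subset of A contains 15 iff the remaining 2 elements form any subset of A \ {15}.
Count: 2^(n-1) = 2^2 = 4
Subsets containing 15: {15}, {1, 15}, {7, 15}, {1, 7, 15}

Subsets containing 15 (4 total): {15}, {1, 15}, {7, 15}, {1, 7, 15}


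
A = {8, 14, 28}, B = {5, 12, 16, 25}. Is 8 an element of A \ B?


A = {8, 14, 28}, B = {5, 12, 16, 25}
A \ B = elements in A but not in B
A \ B = {8, 14, 28}
Checking if 8 ∈ A \ B
8 is in A \ B → True

8 ∈ A \ B


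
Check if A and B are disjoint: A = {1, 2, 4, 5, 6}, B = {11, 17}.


Disjoint means A ∩ B = ∅.
A ∩ B = ∅
A ∩ B = ∅, so A and B are disjoint.

Yes, A and B are disjoint


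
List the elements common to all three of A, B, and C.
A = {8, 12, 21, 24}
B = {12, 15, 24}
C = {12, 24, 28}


A ∩ B = {12, 24}
(A ∩ B) ∩ C = {12, 24}

A ∩ B ∩ C = {12, 24}


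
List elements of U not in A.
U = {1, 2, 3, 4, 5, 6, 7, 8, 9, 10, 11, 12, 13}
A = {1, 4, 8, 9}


Aᶜ = U \ A = elements in U but not in A
U = {1, 2, 3, 4, 5, 6, 7, 8, 9, 10, 11, 12, 13}
A = {1, 4, 8, 9}
Aᶜ = {2, 3, 5, 6, 7, 10, 11, 12, 13}

Aᶜ = {2, 3, 5, 6, 7, 10, 11, 12, 13}


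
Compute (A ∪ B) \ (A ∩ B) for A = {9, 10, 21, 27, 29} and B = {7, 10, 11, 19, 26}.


A △ B = (A \ B) ∪ (B \ A) = elements in exactly one of A or B
A \ B = {9, 21, 27, 29}
B \ A = {7, 11, 19, 26}
A △ B = {7, 9, 11, 19, 21, 26, 27, 29}

A △ B = {7, 9, 11, 19, 21, 26, 27, 29}


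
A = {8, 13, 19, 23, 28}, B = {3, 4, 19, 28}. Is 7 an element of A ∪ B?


A = {8, 13, 19, 23, 28}, B = {3, 4, 19, 28}
A ∪ B = all elements in A or B
A ∪ B = {3, 4, 8, 13, 19, 23, 28}
Checking if 7 ∈ A ∪ B
7 is not in A ∪ B → False

7 ∉ A ∪ B


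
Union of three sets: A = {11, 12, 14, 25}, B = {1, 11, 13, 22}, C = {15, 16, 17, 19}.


A ∪ B = {1, 11, 12, 13, 14, 22, 25}
(A ∪ B) ∪ C = {1, 11, 12, 13, 14, 15, 16, 17, 19, 22, 25}

A ∪ B ∪ C = {1, 11, 12, 13, 14, 15, 16, 17, 19, 22, 25}


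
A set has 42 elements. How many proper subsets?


Total subsets = 2^n = 2^42 = 4398046511104
Proper subsets exclude the set itself: 2^n - 1
= 4398046511104 - 1
= 4398046511103

Number of proper subsets = 4398046511103


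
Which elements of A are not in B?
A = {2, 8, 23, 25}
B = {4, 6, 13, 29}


A \ B = elements in A but not in B
A = {2, 8, 23, 25}
B = {4, 6, 13, 29}
Remove from A any elements in B
A \ B = {2, 8, 23, 25}

A \ B = {2, 8, 23, 25}


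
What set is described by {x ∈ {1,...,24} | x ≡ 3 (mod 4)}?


Checking each candidate:
Condition: x in {1,...,24} with x ≡ 3 (mod 4)
Result = {3, 7, 11, 15, 19, 23}

{3, 7, 11, 15, 19, 23}


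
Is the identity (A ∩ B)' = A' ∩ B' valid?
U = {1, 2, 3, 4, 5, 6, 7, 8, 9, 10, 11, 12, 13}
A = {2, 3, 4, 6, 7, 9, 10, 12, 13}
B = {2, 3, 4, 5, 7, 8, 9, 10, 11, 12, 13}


LHS: A ∩ B = {2, 3, 4, 7, 9, 10, 12, 13}
(A ∩ B)' = U \ (A ∩ B) = {1, 5, 6, 8, 11}
A' = {1, 5, 8, 11}, B' = {1, 6}
Claimed RHS: A' ∩ B' = {1}
Identity is INVALID: LHS = {1, 5, 6, 8, 11} but the RHS claimed here equals {1}. The correct form is (A ∩ B)' = A' ∪ B'.

Identity is invalid: (A ∩ B)' = {1, 5, 6, 8, 11} but A' ∩ B' = {1}. The correct De Morgan law is (A ∩ B)' = A' ∪ B'.


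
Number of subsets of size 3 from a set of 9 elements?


C(n,k) = n! / (k!(n-k)!)
C(9,3) = 9! / (3!6!)
= 84

C(9,3) = 84


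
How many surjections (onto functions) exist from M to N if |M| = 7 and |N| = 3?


n = |M| = 7, k = |N| = 3. Surjections via inclusion-exclusion:
S(n,k) = Σ(-1)^i × C(k,i) × (k-i)^n, i=0 to k
i=0: (-1)^0×C(3,0)×3^7 = 2187
i=1: (-1)^1×C(3,1)×2^7 = -384
i=2: (-1)^2×C(3,2)×1^7 = 3
i=3: (-1)^3×C(3,3)×0^7 = 0
Total = 1806

Number of surjections = 1806


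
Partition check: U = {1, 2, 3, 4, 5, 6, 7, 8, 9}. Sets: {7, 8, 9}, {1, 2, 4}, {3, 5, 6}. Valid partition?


A partition requires: (1) non-empty parts, (2) pairwise disjoint, (3) union = U
Parts: {7, 8, 9}, {1, 2, 4}, {3, 5, 6}
Union of parts: {1, 2, 3, 4, 5, 6, 7, 8, 9}
U = {1, 2, 3, 4, 5, 6, 7, 8, 9}
All non-empty? True
Pairwise disjoint? True
Covers U? True

Yes, valid partition


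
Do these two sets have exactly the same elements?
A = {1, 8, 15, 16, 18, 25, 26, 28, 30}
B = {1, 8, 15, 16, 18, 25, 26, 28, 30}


Two sets are equal iff they have exactly the same elements.
A = {1, 8, 15, 16, 18, 25, 26, 28, 30}
B = {1, 8, 15, 16, 18, 25, 26, 28, 30}
Same elements → A = B

Yes, A = B


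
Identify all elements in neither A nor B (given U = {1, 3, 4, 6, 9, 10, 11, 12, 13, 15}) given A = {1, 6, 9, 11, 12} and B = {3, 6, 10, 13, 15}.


A = {1, 6, 9, 11, 12}
B = {3, 6, 10, 13, 15}
Region: in neither A nor B (given U = {1, 3, 4, 6, 9, 10, 11, 12, 13, 15})
Elements: {4}

Elements in neither A nor B (given U = {1, 3, 4, 6, 9, 10, 11, 12, 13, 15}): {4}


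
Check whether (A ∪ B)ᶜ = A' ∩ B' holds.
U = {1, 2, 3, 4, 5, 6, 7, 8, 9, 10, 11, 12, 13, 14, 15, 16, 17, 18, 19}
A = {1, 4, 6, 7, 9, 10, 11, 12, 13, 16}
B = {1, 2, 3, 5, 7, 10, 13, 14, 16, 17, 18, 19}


LHS: A ∪ B = {1, 2, 3, 4, 5, 6, 7, 9, 10, 11, 12, 13, 14, 16, 17, 18, 19}
(A ∪ B)' = U \ (A ∪ B) = {8, 15}
A' = {2, 3, 5, 8, 14, 15, 17, 18, 19}, B' = {4, 6, 8, 9, 11, 12, 15}
Claimed RHS: A' ∩ B' = {8, 15}
Identity is VALID: LHS = RHS = {8, 15} ✓

Identity is valid. (A ∪ B)' = A' ∩ B' = {8, 15}


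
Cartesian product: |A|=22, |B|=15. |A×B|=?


|A × B| = |A| × |B|
= 22 × 15
= 330

|A × B| = 330


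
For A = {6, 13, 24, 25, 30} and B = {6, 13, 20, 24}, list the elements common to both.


A ∩ B = elements in both A and B
A = {6, 13, 24, 25, 30}
B = {6, 13, 20, 24}
A ∩ B = {6, 13, 24}

A ∩ B = {6, 13, 24}


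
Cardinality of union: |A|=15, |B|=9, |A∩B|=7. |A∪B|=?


|A ∪ B| = |A| + |B| - |A ∩ B|
= 15 + 9 - 7
= 17

|A ∪ B| = 17


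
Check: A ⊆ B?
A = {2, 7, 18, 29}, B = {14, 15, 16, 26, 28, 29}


A ⊆ B means every element of A is in B.
Elements in A not in B: {2, 7, 18}
So A ⊄ B.

No, A ⊄ B


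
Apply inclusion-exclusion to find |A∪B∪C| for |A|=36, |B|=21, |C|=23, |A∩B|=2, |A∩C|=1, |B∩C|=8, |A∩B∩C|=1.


|A∪B∪C| = |A|+|B|+|C| - |A∩B|-|A∩C|-|B∩C| + |A∩B∩C|
= 36+21+23 - 2-1-8 + 1
= 80 - 11 + 1
= 70

|A ∪ B ∪ C| = 70


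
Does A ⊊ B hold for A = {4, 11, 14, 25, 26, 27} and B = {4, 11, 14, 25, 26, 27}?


A ⊂ B requires: A ⊆ B AND A ≠ B.
A ⊆ B? Yes
A = B? Yes
A = B, so A is not a PROPER subset.

No, A is not a proper subset of B


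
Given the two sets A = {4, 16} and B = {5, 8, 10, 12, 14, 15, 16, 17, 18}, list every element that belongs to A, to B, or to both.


A ∪ B = all elements in A or B (or both)
A = {4, 16}
B = {5, 8, 10, 12, 14, 15, 16, 17, 18}
A ∪ B = {4, 5, 8, 10, 12, 14, 15, 16, 17, 18}

A ∪ B = {4, 5, 8, 10, 12, 14, 15, 16, 17, 18}


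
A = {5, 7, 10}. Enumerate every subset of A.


|A| = 3, so |P(A)| = 2^3 = 8
Enumerate subsets by cardinality (0 to 3):
∅, {5}, {7}, {10}, {5, 7}, {5, 10}, {7, 10}, {5, 7, 10}

P(A) has 8 subsets: ∅, {5}, {7}, {10}, {5, 7}, {5, 10}, {7, 10}, {5, 7, 10}


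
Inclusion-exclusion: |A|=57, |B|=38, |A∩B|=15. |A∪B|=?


|A ∪ B| = |A| + |B| - |A ∩ B|
= 57 + 38 - 15
= 80

|A ∪ B| = 80


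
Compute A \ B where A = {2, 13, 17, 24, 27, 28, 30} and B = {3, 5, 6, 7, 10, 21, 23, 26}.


A \ B = elements in A but not in B
A = {2, 13, 17, 24, 27, 28, 30}
B = {3, 5, 6, 7, 10, 21, 23, 26}
Remove from A any elements in B
A \ B = {2, 13, 17, 24, 27, 28, 30}

A \ B = {2, 13, 17, 24, 27, 28, 30}


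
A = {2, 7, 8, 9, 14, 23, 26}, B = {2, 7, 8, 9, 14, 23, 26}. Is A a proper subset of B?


A ⊂ B requires: A ⊆ B AND A ≠ B.
A ⊆ B? Yes
A = B? Yes
A = B, so A is not a PROPER subset.

No, A is not a proper subset of B


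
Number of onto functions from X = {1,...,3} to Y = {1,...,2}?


n = |X| = 3, k = |Y| = 2. Surjections via inclusion-exclusion:
S(n,k) = Σ(-1)^i × C(k,i) × (k-i)^n, i=0 to k
i=0: (-1)^0×C(2,0)×2^3 = 8
i=1: (-1)^1×C(2,1)×1^3 = -2
i=2: (-1)^2×C(2,2)×0^3 = 0
Total = 6

Number of surjections = 6


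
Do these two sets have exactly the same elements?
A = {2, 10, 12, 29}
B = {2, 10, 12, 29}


Two sets are equal iff they have exactly the same elements.
A = {2, 10, 12, 29}
B = {2, 10, 12, 29}
Same elements → A = B

Yes, A = B


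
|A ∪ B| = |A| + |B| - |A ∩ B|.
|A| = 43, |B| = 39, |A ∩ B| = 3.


|A ∪ B| = |A| + |B| - |A ∩ B|
= 43 + 39 - 3
= 79

|A ∪ B| = 79


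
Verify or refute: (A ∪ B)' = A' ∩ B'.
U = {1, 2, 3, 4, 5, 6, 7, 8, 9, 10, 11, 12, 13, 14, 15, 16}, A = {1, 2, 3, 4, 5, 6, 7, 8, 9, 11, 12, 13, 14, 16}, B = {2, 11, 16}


LHS: A ∪ B = {1, 2, 3, 4, 5, 6, 7, 8, 9, 11, 12, 13, 14, 16}
(A ∪ B)' = U \ (A ∪ B) = {10, 15}
A' = {10, 15}, B' = {1, 3, 4, 5, 6, 7, 8, 9, 10, 12, 13, 14, 15}
Claimed RHS: A' ∩ B' = {10, 15}
Identity is VALID: LHS = RHS = {10, 15} ✓

Identity is valid. (A ∪ B)' = A' ∩ B' = {10, 15}


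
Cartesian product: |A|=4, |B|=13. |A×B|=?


|A × B| = |A| × |B|
= 4 × 13
= 52

|A × B| = 52


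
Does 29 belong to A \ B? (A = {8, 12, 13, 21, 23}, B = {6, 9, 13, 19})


A = {8, 12, 13, 21, 23}, B = {6, 9, 13, 19}
A \ B = elements in A but not in B
A \ B = {8, 12, 21, 23}
Checking if 29 ∈ A \ B
29 is not in A \ B → False

29 ∉ A \ B


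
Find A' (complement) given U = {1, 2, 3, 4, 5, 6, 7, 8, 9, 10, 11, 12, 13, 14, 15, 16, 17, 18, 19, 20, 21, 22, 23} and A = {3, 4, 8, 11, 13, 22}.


Aᶜ = U \ A = elements in U but not in A
U = {1, 2, 3, 4, 5, 6, 7, 8, 9, 10, 11, 12, 13, 14, 15, 16, 17, 18, 19, 20, 21, 22, 23}
A = {3, 4, 8, 11, 13, 22}
Aᶜ = {1, 2, 5, 6, 7, 9, 10, 12, 14, 15, 16, 17, 18, 19, 20, 21, 23}

Aᶜ = {1, 2, 5, 6, 7, 9, 10, 12, 14, 15, 16, 17, 18, 19, 20, 21, 23}


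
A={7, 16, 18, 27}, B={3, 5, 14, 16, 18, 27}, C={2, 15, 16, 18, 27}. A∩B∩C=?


A ∩ B = {16, 18, 27}
(A ∩ B) ∩ C = {16, 18, 27}

A ∩ B ∩ C = {16, 18, 27}


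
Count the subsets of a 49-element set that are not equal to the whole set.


Total subsets = 2^n = 2^49 = 562949953421312
Proper subsets exclude the set itself: 2^n - 1
= 562949953421312 - 1
= 562949953421311

Number of proper subsets = 562949953421311


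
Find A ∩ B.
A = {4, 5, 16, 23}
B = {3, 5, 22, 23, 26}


A ∩ B = elements in both A and B
A = {4, 5, 16, 23}
B = {3, 5, 22, 23, 26}
A ∩ B = {5, 23}

A ∩ B = {5, 23}


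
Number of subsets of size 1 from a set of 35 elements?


C(n,k) = n! / (k!(n-k)!)
C(35,1) = 35! / (1!34!)
= 35

C(35,1) = 35


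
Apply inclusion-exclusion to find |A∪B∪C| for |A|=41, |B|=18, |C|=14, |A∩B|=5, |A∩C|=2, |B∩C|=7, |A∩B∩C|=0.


|A∪B∪C| = |A|+|B|+|C| - |A∩B|-|A∩C|-|B∩C| + |A∩B∩C|
= 41+18+14 - 5-2-7 + 0
= 73 - 14 + 0
= 59

|A ∪ B ∪ C| = 59


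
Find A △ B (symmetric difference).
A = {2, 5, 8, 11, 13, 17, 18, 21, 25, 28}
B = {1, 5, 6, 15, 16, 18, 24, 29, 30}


A △ B = (A \ B) ∪ (B \ A) = elements in exactly one of A or B
A \ B = {2, 8, 11, 13, 17, 21, 25, 28}
B \ A = {1, 6, 15, 16, 24, 29, 30}
A △ B = {1, 2, 6, 8, 11, 13, 15, 16, 17, 21, 24, 25, 28, 29, 30}

A △ B = {1, 2, 6, 8, 11, 13, 15, 16, 17, 21, 24, 25, 28, 29, 30}


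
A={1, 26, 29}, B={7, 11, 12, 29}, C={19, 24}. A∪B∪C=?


A ∪ B = {1, 7, 11, 12, 26, 29}
(A ∪ B) ∪ C = {1, 7, 11, 12, 19, 24, 26, 29}

A ∪ B ∪ C = {1, 7, 11, 12, 19, 24, 26, 29}


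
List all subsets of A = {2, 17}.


|A| = 2, so |P(A)| = 2^2 = 4
Enumerate subsets by cardinality (0 to 2):
∅, {2}, {17}, {2, 17}

P(A) has 4 subsets: ∅, {2}, {17}, {2, 17}


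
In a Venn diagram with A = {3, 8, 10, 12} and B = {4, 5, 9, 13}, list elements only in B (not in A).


A = {3, 8, 10, 12}
B = {4, 5, 9, 13}
Region: only in B (not in A)
Elements: {4, 5, 9, 13}

Elements only in B (not in A): {4, 5, 9, 13}


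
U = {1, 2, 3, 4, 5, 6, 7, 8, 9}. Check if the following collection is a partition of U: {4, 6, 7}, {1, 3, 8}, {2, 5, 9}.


A partition requires: (1) non-empty parts, (2) pairwise disjoint, (3) union = U
Parts: {4, 6, 7}, {1, 3, 8}, {2, 5, 9}
Union of parts: {1, 2, 3, 4, 5, 6, 7, 8, 9}
U = {1, 2, 3, 4, 5, 6, 7, 8, 9}
All non-empty? True
Pairwise disjoint? True
Covers U? True

Yes, valid partition


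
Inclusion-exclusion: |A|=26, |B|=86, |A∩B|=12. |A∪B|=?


|A ∪ B| = |A| + |B| - |A ∩ B|
= 26 + 86 - 12
= 100

|A ∪ B| = 100


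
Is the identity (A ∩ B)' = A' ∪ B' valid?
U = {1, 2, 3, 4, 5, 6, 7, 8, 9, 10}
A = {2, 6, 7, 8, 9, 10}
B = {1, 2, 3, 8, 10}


LHS: A ∩ B = {2, 8, 10}
(A ∩ B)' = U \ (A ∩ B) = {1, 3, 4, 5, 6, 7, 9}
A' = {1, 3, 4, 5}, B' = {4, 5, 6, 7, 9}
Claimed RHS: A' ∪ B' = {1, 3, 4, 5, 6, 7, 9}
Identity is VALID: LHS = RHS = {1, 3, 4, 5, 6, 7, 9} ✓

Identity is valid. (A ∩ B)' = A' ∪ B' = {1, 3, 4, 5, 6, 7, 9}


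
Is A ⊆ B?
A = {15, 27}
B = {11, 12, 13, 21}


A ⊆ B means every element of A is in B.
Elements in A not in B: {15, 27}
So A ⊄ B.

No, A ⊄ B


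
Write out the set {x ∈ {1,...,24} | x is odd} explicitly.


Checking each candidate:
Condition: odd numbers in {1,...,24}
Result = {1, 3, 5, 7, 9, 11, 13, 15, 17, 19, 21, 23}

{1, 3, 5, 7, 9, 11, 13, 15, 17, 19, 21, 23}


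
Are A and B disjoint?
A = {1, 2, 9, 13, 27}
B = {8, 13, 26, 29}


Disjoint means A ∩ B = ∅.
A ∩ B = {13}
A ∩ B ≠ ∅, so A and B are NOT disjoint.

No, A and B are not disjoint (A ∩ B = {13})


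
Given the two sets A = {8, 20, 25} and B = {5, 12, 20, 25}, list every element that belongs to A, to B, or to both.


A ∪ B = all elements in A or B (or both)
A = {8, 20, 25}
B = {5, 12, 20, 25}
A ∪ B = {5, 8, 12, 20, 25}

A ∪ B = {5, 8, 12, 20, 25}


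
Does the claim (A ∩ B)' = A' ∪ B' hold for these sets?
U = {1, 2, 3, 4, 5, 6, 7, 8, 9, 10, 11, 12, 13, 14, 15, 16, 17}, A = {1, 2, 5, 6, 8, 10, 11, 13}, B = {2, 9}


LHS: A ∩ B = {2}
(A ∩ B)' = U \ (A ∩ B) = {1, 3, 4, 5, 6, 7, 8, 9, 10, 11, 12, 13, 14, 15, 16, 17}
A' = {3, 4, 7, 9, 12, 14, 15, 16, 17}, B' = {1, 3, 4, 5, 6, 7, 8, 10, 11, 12, 13, 14, 15, 16, 17}
Claimed RHS: A' ∪ B' = {1, 3, 4, 5, 6, 7, 8, 9, 10, 11, 12, 13, 14, 15, 16, 17}
Identity is VALID: LHS = RHS = {1, 3, 4, 5, 6, 7, 8, 9, 10, 11, 12, 13, 14, 15, 16, 17} ✓

Identity is valid. (A ∩ B)' = A' ∪ B' = {1, 3, 4, 5, 6, 7, 8, 9, 10, 11, 12, 13, 14, 15, 16, 17}


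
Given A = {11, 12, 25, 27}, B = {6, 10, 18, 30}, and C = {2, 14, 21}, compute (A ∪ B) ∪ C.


A ∪ B = {6, 10, 11, 12, 18, 25, 27, 30}
(A ∪ B) ∪ C = {2, 6, 10, 11, 12, 14, 18, 21, 25, 27, 30}

A ∪ B ∪ C = {2, 6, 10, 11, 12, 14, 18, 21, 25, 27, 30}


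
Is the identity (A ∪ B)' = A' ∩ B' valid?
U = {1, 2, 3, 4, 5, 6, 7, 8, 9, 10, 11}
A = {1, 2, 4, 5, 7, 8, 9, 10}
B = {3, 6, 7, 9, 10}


LHS: A ∪ B = {1, 2, 3, 4, 5, 6, 7, 8, 9, 10}
(A ∪ B)' = U \ (A ∪ B) = {11}
A' = {3, 6, 11}, B' = {1, 2, 4, 5, 8, 11}
Claimed RHS: A' ∩ B' = {11}
Identity is VALID: LHS = RHS = {11} ✓

Identity is valid. (A ∪ B)' = A' ∩ B' = {11}


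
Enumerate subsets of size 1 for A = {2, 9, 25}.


|A| = 3, so A has C(3,1) = 3 subsets of size 1.
Enumerate by choosing 1 elements from A at a time:
{2}, {9}, {25}

1-element subsets (3 total): {2}, {9}, {25}


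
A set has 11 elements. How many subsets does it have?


Number of subsets = 2^n
= 2^11
= 2048

|P(A)| = 2048


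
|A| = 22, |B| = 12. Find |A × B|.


|A × B| = |A| × |B|
= 22 × 12
= 264

|A × B| = 264


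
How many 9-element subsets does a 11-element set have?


C(n,k) = n! / (k!(n-k)!)
C(11,9) = 11! / (9!2!)
= 55

C(11,9) = 55


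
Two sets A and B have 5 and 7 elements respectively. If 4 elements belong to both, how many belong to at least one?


|A ∪ B| = |A| + |B| - |A ∩ B|
= 5 + 7 - 4
= 8

|A ∪ B| = 8


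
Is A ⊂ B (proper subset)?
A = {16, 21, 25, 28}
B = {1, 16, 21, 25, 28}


A ⊂ B requires: A ⊆ B AND A ≠ B.
A ⊆ B? Yes
A = B? No
A ⊂ B: Yes (A is a proper subset of B)

Yes, A ⊂ B


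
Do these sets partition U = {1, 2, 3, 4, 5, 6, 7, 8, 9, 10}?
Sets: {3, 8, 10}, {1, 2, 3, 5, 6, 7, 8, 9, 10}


A partition requires: (1) non-empty parts, (2) pairwise disjoint, (3) union = U
Parts: {3, 8, 10}, {1, 2, 3, 5, 6, 7, 8, 9, 10}
Union of parts: {1, 2, 3, 5, 6, 7, 8, 9, 10}
U = {1, 2, 3, 4, 5, 6, 7, 8, 9, 10}
All non-empty? True
Pairwise disjoint? False
Covers U? False

No, not a valid partition


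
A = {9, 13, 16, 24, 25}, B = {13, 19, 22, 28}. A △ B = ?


A △ B = (A \ B) ∪ (B \ A) = elements in exactly one of A or B
A \ B = {9, 16, 24, 25}
B \ A = {19, 22, 28}
A △ B = {9, 16, 19, 22, 24, 25, 28}

A △ B = {9, 16, 19, 22, 24, 25, 28}


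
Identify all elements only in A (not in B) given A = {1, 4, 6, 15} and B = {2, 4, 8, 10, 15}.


A = {1, 4, 6, 15}
B = {2, 4, 8, 10, 15}
Region: only in A (not in B)
Elements: {1, 6}

Elements only in A (not in B): {1, 6}


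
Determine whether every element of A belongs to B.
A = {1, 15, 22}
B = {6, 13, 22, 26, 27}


A ⊆ B means every element of A is in B.
Elements in A not in B: {1, 15}
So A ⊄ B.

No, A ⊄ B


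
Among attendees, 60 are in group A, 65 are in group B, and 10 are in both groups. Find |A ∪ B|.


|A ∪ B| = |A| + |B| - |A ∩ B|
= 60 + 65 - 10
= 115

|A ∪ B| = 115


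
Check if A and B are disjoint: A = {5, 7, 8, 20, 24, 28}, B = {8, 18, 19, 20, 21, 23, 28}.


Disjoint means A ∩ B = ∅.
A ∩ B = {8, 20, 28}
A ∩ B ≠ ∅, so A and B are NOT disjoint.

No, A and B are not disjoint (A ∩ B = {8, 20, 28})


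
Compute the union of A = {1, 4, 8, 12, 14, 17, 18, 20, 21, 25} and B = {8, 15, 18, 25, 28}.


A ∪ B = all elements in A or B (or both)
A = {1, 4, 8, 12, 14, 17, 18, 20, 21, 25}
B = {8, 15, 18, 25, 28}
A ∪ B = {1, 4, 8, 12, 14, 15, 17, 18, 20, 21, 25, 28}

A ∪ B = {1, 4, 8, 12, 14, 15, 17, 18, 20, 21, 25, 28}


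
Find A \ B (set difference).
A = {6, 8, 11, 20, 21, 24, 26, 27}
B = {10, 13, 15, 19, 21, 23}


A \ B = elements in A but not in B
A = {6, 8, 11, 20, 21, 24, 26, 27}
B = {10, 13, 15, 19, 21, 23}
Remove from A any elements in B
A \ B = {6, 8, 11, 20, 24, 26, 27}

A \ B = {6, 8, 11, 20, 24, 26, 27}


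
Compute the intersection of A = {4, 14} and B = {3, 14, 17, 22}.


A ∩ B = elements in both A and B
A = {4, 14}
B = {3, 14, 17, 22}
A ∩ B = {14}

A ∩ B = {14}


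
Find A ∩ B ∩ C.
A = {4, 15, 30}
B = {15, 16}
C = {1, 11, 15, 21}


A ∩ B = {15}
(A ∩ B) ∩ C = {15}

A ∩ B ∩ C = {15}


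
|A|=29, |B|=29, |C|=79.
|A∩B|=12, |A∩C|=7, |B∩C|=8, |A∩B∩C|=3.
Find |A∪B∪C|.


|A∪B∪C| = |A|+|B|+|C| - |A∩B|-|A∩C|-|B∩C| + |A∩B∩C|
= 29+29+79 - 12-7-8 + 3
= 137 - 27 + 3
= 113

|A ∪ B ∪ C| = 113


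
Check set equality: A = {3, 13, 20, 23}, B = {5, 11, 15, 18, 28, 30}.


Two sets are equal iff they have exactly the same elements.
A = {3, 13, 20, 23}
B = {5, 11, 15, 18, 28, 30}
Differences: {3, 5, 11, 13, 15, 18, 20, 23, 28, 30}
A ≠ B

No, A ≠ B


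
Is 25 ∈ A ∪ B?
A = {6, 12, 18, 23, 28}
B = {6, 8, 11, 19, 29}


A = {6, 12, 18, 23, 28}, B = {6, 8, 11, 19, 29}
A ∪ B = all elements in A or B
A ∪ B = {6, 8, 11, 12, 18, 19, 23, 28, 29}
Checking if 25 ∈ A ∪ B
25 is not in A ∪ B → False

25 ∉ A ∪ B


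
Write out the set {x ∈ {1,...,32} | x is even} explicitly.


Checking each candidate:
Condition: even numbers in {1,...,32}
Result = {2, 4, 6, 8, 10, 12, 14, 16, 18, 20, 22, 24, 26, 28, 30, 32}

{2, 4, 6, 8, 10, 12, 14, 16, 18, 20, 22, 24, 26, 28, 30, 32}


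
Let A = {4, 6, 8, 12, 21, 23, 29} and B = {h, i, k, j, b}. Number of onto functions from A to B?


n = |A| = 7, k = |B| = 5. Surjections via inclusion-exclusion:
S(n,k) = Σ(-1)^i × C(k,i) × (k-i)^n, i=0 to k
i=0: (-1)^0×C(5,0)×5^7 = 78125
i=1: (-1)^1×C(5,1)×4^7 = -81920
i=2: (-1)^2×C(5,2)×3^7 = 21870
i=3: (-1)^3×C(5,3)×2^7 = -1280
i=4: (-1)^4×C(5,4)×1^7 = 5
i=5: (-1)^5×C(5,5)×0^7 = 0
Total = 16800

Number of surjections = 16800


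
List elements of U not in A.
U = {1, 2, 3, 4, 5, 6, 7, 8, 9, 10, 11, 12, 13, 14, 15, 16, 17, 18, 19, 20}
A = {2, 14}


Aᶜ = U \ A = elements in U but not in A
U = {1, 2, 3, 4, 5, 6, 7, 8, 9, 10, 11, 12, 13, 14, 15, 16, 17, 18, 19, 20}
A = {2, 14}
Aᶜ = {1, 3, 4, 5, 6, 7, 8, 9, 10, 11, 12, 13, 15, 16, 17, 18, 19, 20}

Aᶜ = {1, 3, 4, 5, 6, 7, 8, 9, 10, 11, 12, 13, 15, 16, 17, 18, 19, 20}


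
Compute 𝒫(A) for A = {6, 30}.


|A| = 2, so |P(A)| = 2^2 = 4
Enumerate subsets by cardinality (0 to 2):
∅, {6}, {30}, {6, 30}

P(A) has 4 subsets: ∅, {6}, {30}, {6, 30}


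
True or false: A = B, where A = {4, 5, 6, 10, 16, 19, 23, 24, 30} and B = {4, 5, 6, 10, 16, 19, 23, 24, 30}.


Two sets are equal iff they have exactly the same elements.
A = {4, 5, 6, 10, 16, 19, 23, 24, 30}
B = {4, 5, 6, 10, 16, 19, 23, 24, 30}
Same elements → A = B

Yes, A = B


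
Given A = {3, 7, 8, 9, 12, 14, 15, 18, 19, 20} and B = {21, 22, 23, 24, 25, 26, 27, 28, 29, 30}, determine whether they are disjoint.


Disjoint means A ∩ B = ∅.
A ∩ B = ∅
A ∩ B = ∅, so A and B are disjoint.

Yes, A and B are disjoint


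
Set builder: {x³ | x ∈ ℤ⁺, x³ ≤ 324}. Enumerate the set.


Checking each candidate:
Condition: positive perfect cubes ≤ 324
Result = {1, 8, 27, 64, 125, 216}

{1, 8, 27, 64, 125, 216}


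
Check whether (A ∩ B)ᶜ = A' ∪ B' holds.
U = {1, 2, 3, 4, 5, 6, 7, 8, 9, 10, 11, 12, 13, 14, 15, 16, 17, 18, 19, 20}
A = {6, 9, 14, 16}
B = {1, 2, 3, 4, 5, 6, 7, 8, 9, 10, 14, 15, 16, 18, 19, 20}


LHS: A ∩ B = {6, 9, 14, 16}
(A ∩ B)' = U \ (A ∩ B) = {1, 2, 3, 4, 5, 7, 8, 10, 11, 12, 13, 15, 17, 18, 19, 20}
A' = {1, 2, 3, 4, 5, 7, 8, 10, 11, 12, 13, 15, 17, 18, 19, 20}, B' = {11, 12, 13, 17}
Claimed RHS: A' ∪ B' = {1, 2, 3, 4, 5, 7, 8, 10, 11, 12, 13, 15, 17, 18, 19, 20}
Identity is VALID: LHS = RHS = {1, 2, 3, 4, 5, 7, 8, 10, 11, 12, 13, 15, 17, 18, 19, 20} ✓

Identity is valid. (A ∩ B)' = A' ∪ B' = {1, 2, 3, 4, 5, 7, 8, 10, 11, 12, 13, 15, 17, 18, 19, 20}


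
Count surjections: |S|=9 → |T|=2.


n = |S| = 9, k = |T| = 2. Surjections via inclusion-exclusion:
S(n,k) = Σ(-1)^i × C(k,i) × (k-i)^n, i=0 to k
i=0: (-1)^0×C(2,0)×2^9 = 512
i=1: (-1)^1×C(2,1)×1^9 = -2
i=2: (-1)^2×C(2,2)×0^9 = 0
Total = 510

Number of surjections = 510


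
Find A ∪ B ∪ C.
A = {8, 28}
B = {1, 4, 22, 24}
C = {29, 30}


A ∪ B = {1, 4, 8, 22, 24, 28}
(A ∪ B) ∪ C = {1, 4, 8, 22, 24, 28, 29, 30}

A ∪ B ∪ C = {1, 4, 8, 22, 24, 28, 29, 30}


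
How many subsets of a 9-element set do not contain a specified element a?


Subsets of A avoiding a are subsets of A \ {a}, which has 8 elements.
Count = 2^(n-1) = 2^8
= 256

Number of subsets avoiding a = 256


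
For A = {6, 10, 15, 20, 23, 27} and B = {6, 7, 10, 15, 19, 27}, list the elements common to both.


A ∩ B = elements in both A and B
A = {6, 10, 15, 20, 23, 27}
B = {6, 7, 10, 15, 19, 27}
A ∩ B = {6, 10, 15, 27}

A ∩ B = {6, 10, 15, 27}


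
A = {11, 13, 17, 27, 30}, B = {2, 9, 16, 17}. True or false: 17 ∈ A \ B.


A = {11, 13, 17, 27, 30}, B = {2, 9, 16, 17}
A \ B = elements in A but not in B
A \ B = {11, 13, 27, 30}
Checking if 17 ∈ A \ B
17 is not in A \ B → False

17 ∉ A \ B


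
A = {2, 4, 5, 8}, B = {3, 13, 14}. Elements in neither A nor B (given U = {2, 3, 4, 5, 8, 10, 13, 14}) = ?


A = {2, 4, 5, 8}
B = {3, 13, 14}
Region: in neither A nor B (given U = {2, 3, 4, 5, 8, 10, 13, 14})
Elements: {10}

Elements in neither A nor B (given U = {2, 3, 4, 5, 8, 10, 13, 14}): {10}


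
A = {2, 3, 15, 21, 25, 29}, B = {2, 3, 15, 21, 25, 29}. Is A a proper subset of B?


A ⊂ B requires: A ⊆ B AND A ≠ B.
A ⊆ B? Yes
A = B? Yes
A = B, so A is not a PROPER subset.

No, A is not a proper subset of B


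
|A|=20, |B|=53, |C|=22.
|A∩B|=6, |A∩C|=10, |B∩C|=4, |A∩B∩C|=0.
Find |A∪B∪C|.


|A∪B∪C| = |A|+|B|+|C| - |A∩B|-|A∩C|-|B∩C| + |A∩B∩C|
= 20+53+22 - 6-10-4 + 0
= 95 - 20 + 0
= 75

|A ∪ B ∪ C| = 75


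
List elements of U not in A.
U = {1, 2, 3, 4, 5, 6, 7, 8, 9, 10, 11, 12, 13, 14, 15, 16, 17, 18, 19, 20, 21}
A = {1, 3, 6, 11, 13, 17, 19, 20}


Aᶜ = U \ A = elements in U but not in A
U = {1, 2, 3, 4, 5, 6, 7, 8, 9, 10, 11, 12, 13, 14, 15, 16, 17, 18, 19, 20, 21}
A = {1, 3, 6, 11, 13, 17, 19, 20}
Aᶜ = {2, 4, 5, 7, 8, 9, 10, 12, 14, 15, 16, 18, 21}

Aᶜ = {2, 4, 5, 7, 8, 9, 10, 12, 14, 15, 16, 18, 21}


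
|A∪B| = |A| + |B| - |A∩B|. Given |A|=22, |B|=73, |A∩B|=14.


|A ∪ B| = |A| + |B| - |A ∩ B|
= 22 + 73 - 14
= 81

|A ∪ B| = 81


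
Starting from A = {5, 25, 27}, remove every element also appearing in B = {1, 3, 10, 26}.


A \ B = elements in A but not in B
A = {5, 25, 27}
B = {1, 3, 10, 26}
Remove from A any elements in B
A \ B = {5, 25, 27}

A \ B = {5, 25, 27}


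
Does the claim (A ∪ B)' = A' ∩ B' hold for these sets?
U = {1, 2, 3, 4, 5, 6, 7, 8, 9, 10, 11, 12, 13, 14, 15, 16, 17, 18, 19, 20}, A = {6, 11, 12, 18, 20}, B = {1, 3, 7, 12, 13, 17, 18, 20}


LHS: A ∪ B = {1, 3, 6, 7, 11, 12, 13, 17, 18, 20}
(A ∪ B)' = U \ (A ∪ B) = {2, 4, 5, 8, 9, 10, 14, 15, 16, 19}
A' = {1, 2, 3, 4, 5, 7, 8, 9, 10, 13, 14, 15, 16, 17, 19}, B' = {2, 4, 5, 6, 8, 9, 10, 11, 14, 15, 16, 19}
Claimed RHS: A' ∩ B' = {2, 4, 5, 8, 9, 10, 14, 15, 16, 19}
Identity is VALID: LHS = RHS = {2, 4, 5, 8, 9, 10, 14, 15, 16, 19} ✓

Identity is valid. (A ∪ B)' = A' ∩ B' = {2, 4, 5, 8, 9, 10, 14, 15, 16, 19}


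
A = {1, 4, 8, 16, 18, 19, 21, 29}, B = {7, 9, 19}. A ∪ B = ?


A ∪ B = all elements in A or B (or both)
A = {1, 4, 8, 16, 18, 19, 21, 29}
B = {7, 9, 19}
A ∪ B = {1, 4, 7, 8, 9, 16, 18, 19, 21, 29}

A ∪ B = {1, 4, 7, 8, 9, 16, 18, 19, 21, 29}


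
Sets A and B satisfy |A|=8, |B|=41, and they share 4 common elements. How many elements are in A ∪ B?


|A ∪ B| = |A| + |B| - |A ∩ B|
= 8 + 41 - 4
= 45

|A ∪ B| = 45


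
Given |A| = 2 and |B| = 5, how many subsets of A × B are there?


A relation from A to B is any subset of A × B.
|A × B| = 2 × 5 = 10
# relations = 2^|A × B| = 2^10 = 1024

Number of relations = 1024


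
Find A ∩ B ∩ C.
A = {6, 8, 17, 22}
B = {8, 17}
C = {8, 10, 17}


A ∩ B = {8, 17}
(A ∩ B) ∩ C = {8, 17}

A ∩ B ∩ C = {8, 17}


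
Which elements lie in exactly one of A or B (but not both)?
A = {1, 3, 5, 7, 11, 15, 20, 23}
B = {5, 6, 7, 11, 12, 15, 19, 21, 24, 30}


A △ B = (A \ B) ∪ (B \ A) = elements in exactly one of A or B
A \ B = {1, 3, 20, 23}
B \ A = {6, 12, 19, 21, 24, 30}
A △ B = {1, 3, 6, 12, 19, 20, 21, 23, 24, 30}

A △ B = {1, 3, 6, 12, 19, 20, 21, 23, 24, 30}


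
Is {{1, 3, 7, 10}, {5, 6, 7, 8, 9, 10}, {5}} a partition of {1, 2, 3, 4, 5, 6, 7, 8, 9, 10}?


A partition requires: (1) non-empty parts, (2) pairwise disjoint, (3) union = U
Parts: {1, 3, 7, 10}, {5, 6, 7, 8, 9, 10}, {5}
Union of parts: {1, 3, 5, 6, 7, 8, 9, 10}
U = {1, 2, 3, 4, 5, 6, 7, 8, 9, 10}
All non-empty? True
Pairwise disjoint? False
Covers U? False

No, not a valid partition


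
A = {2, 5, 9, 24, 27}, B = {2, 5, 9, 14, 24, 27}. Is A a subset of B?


A ⊆ B means every element of A is in B.
All elements of A are in B.
So A ⊆ B.

Yes, A ⊆ B
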